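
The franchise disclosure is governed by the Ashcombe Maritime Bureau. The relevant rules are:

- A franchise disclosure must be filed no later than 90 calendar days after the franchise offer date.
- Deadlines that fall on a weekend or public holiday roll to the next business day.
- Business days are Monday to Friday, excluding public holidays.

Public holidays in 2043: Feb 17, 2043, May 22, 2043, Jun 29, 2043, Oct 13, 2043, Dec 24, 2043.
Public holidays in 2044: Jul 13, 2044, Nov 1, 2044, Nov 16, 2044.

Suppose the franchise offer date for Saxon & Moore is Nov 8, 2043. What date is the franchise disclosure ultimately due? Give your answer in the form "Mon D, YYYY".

Feb 8, 2044

Adding 90 calendar days to Nov 8, 2043 gives Feb 6, 2044.
Because Feb 6, 2044 is a Saturday, the deadline becomes Feb 8, 2044 (Monday).
The final due date is Feb 8, 2044.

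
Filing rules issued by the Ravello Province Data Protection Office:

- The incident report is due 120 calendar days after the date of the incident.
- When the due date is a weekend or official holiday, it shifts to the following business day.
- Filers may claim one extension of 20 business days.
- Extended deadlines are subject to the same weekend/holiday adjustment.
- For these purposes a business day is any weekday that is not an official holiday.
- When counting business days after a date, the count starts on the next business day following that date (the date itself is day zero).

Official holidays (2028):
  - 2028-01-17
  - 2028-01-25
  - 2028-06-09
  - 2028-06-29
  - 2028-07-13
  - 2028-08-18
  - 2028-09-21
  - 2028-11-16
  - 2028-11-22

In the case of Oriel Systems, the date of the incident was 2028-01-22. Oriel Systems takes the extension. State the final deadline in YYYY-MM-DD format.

Trigger date 2028-01-22 + 120 calendar days = 2028-05-21.
2028-05-21 is a Sunday; the next business day is 2028-05-22 (Monday).
Counting 20 further business days from 2028-05-22 reaches 2028-06-20.
2028-06-20 (Tuesday) is already a business day.
So the filing is due 2028-06-20.

2028-06-20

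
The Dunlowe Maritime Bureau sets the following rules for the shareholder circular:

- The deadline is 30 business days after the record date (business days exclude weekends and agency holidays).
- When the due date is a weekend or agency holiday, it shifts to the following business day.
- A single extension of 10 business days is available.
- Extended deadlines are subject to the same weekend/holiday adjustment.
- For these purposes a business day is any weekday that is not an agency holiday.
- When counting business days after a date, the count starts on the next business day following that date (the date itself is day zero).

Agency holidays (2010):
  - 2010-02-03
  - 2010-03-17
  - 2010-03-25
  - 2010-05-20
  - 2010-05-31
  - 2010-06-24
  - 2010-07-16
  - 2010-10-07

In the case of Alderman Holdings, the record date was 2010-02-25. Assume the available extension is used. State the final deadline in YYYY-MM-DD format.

Counting 30 business days after 2010-02-25 (skipping weekends and listed holidays) reaches 2010-04-12.
2010-04-12 is a Monday and not a listed holiday, so it stands.
Applying the 10-business-day extension: 10 business days after 2010-04-12 is 2010-04-26.
Since 2010-04-26 is a Monday and not a holiday, the date is unchanged.
Deadline: 2010-04-26.

2010-04-26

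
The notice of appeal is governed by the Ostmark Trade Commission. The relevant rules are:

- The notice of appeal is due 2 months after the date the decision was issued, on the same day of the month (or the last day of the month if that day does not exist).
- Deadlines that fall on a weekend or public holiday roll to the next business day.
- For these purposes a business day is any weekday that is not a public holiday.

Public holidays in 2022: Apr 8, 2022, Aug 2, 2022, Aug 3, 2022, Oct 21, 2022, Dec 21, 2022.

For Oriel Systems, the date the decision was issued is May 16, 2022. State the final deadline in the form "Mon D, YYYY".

Moving 2 months forward from May 16, 2022 on the corresponding day gives Jul 16, 2022.
Jul 16, 2022 falls on a Saturday. Rolling to the next business day gives Jul 18, 2022, a Monday.
Final deadline: Jul 18, 2022.

Jul 18, 2022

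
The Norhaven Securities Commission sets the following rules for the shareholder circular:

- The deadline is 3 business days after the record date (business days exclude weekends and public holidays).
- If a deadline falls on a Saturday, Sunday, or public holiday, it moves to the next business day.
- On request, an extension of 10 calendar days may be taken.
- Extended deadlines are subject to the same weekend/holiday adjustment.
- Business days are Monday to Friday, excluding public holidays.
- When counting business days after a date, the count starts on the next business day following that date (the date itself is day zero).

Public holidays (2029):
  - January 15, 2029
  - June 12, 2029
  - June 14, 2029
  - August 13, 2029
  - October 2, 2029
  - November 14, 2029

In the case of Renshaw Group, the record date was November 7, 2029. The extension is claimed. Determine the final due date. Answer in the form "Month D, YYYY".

November 22, 2029

Starting the day after November 7, 2029 and counting 3 business days lands on November 12, 2029.
Since November 12, 2029 is a Monday and not a holiday, the date is unchanged.
With the 10-day extension, November 12, 2029 becomes November 22, 2029.
November 22, 2029 (Thursday) is already a business day.
Deadline: November 22, 2029.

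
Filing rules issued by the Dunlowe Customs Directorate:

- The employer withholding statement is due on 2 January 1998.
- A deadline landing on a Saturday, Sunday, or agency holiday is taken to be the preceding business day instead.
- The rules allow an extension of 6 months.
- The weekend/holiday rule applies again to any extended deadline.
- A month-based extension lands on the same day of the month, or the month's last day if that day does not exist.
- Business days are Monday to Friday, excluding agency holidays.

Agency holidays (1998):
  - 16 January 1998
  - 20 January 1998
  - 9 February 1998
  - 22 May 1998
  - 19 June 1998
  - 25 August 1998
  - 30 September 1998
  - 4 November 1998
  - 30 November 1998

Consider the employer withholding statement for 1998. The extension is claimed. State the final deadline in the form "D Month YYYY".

2 July 1998

Start from the fixed due date, 2 January 1998.
Since 2 January 1998 is a Friday and not a holiday, the date is unchanged.
Add 6 months to 2 January 1998: 2 July 1998.
2 July 1998 (Thursday) is already a business day.
Final deadline: 2 July 1998.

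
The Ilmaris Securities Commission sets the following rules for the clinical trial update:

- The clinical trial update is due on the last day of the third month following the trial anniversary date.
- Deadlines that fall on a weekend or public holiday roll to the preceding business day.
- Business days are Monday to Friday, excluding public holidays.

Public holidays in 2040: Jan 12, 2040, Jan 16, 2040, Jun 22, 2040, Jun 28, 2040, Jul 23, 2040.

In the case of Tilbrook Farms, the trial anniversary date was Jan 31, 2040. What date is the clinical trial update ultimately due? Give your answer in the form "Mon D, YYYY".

3 months after Jan 31, 2040 is April 2040; that month ends on Apr 30, 2040.
Apr 30, 2040 is a Monday and not a listed holiday, so it stands.
So the filing is due Apr 30, 2040.

Apr 30, 2040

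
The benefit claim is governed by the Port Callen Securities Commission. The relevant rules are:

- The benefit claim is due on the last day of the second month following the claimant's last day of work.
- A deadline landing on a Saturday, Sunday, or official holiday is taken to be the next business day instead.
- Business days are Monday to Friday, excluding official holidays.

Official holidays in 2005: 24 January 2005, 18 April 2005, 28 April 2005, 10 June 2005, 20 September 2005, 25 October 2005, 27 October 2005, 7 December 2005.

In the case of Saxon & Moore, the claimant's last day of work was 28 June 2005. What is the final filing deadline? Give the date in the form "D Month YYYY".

31 August 2005

2 months after 28 June 2005 falls in August 2005; the last day of that month is 31 August 2005.
31 August 2005 falls on a Wednesday, which is a business day, so no adjustment is needed.
So the filing is due 31 August 2005.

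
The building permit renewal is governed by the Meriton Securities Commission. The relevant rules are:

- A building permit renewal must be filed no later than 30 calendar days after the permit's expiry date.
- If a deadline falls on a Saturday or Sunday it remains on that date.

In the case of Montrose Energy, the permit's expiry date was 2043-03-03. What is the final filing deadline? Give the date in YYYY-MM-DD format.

2043-04-02

30 calendar days after 2043-03-03 is 2043-04-02.
No adjustment is made for weekends or holidays, so 2043-04-02 stands.
Deadline: 2043-04-02.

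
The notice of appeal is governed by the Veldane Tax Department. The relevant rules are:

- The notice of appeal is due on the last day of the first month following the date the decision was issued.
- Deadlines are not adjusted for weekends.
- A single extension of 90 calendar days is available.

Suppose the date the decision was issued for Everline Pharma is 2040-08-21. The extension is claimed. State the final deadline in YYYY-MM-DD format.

2040-12-29

1 month after 2040-08-21 is September 2040; that month ends on 2040-09-30.
2040-09-30 falls on a Sunday. The rules make no weekend/holiday allowance, so it remains 2040-09-30.
With the 90-day extension, 2040-09-30 becomes 2040-12-29.
2040-12-29 is a Saturday; no weekend or holiday adjustment applies.
The final due date is 2040-12-29.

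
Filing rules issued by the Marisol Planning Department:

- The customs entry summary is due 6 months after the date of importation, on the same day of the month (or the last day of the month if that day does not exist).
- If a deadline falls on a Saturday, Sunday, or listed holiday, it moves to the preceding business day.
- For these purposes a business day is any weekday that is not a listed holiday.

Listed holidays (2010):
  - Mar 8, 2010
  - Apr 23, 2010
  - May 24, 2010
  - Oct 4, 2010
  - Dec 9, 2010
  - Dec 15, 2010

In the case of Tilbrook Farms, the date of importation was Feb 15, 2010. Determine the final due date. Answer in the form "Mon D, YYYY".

Aug 13, 2010

Moving 6 months forward from Feb 15, 2010 on the corresponding day gives Aug 15, 2010.
Aug 15, 2010 is a Sunday, so it moves to the preceding business day, Aug 13, 2010 (Friday).
Final deadline: Aug 13, 2010.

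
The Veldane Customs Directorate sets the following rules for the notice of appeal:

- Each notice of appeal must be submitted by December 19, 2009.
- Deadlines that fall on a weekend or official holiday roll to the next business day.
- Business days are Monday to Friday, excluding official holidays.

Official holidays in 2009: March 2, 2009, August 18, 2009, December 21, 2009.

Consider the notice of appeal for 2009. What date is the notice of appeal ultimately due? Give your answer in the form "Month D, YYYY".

December 22, 2009

The stated deadline is December 19, 2009.
Because December 19, 2009 is a Saturday, the deadline becomes December 22, 2009 (Tuesday).
So the filing is due December 22, 2009.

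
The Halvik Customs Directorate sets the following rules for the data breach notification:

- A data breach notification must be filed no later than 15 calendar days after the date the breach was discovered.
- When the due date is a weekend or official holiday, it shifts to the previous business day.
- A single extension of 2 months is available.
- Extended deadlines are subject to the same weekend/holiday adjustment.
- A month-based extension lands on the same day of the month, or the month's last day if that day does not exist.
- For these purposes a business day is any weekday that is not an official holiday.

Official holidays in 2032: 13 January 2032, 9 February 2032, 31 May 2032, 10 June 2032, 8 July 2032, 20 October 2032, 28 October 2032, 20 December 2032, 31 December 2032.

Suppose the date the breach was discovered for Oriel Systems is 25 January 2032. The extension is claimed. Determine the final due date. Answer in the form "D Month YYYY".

Adding 15 calendar days to 25 January 2032 gives 9 February 2032.
9 February 2032 falls on a listed holiday. Rolling to the preceding business day gives 6 February 2032, a Friday.
Applying the 2 months extension: 2 months after 6 February 2032 is 6 April 2032.
Since 6 April 2032 is a Tuesday and not a holiday, the date is unchanged.
The final due date is 6 April 2032.

6 April 2032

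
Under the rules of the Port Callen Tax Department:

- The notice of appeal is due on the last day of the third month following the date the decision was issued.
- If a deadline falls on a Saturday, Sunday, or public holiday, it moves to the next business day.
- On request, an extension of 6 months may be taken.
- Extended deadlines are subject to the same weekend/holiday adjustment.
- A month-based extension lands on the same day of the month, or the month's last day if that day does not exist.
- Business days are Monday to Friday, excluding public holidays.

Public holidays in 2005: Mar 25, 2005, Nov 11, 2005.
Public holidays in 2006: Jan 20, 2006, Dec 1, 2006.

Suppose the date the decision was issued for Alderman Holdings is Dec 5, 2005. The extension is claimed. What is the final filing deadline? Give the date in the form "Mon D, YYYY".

3 months after Dec 5, 2005 is March 2006; that month ends on Mar 31, 2006.
Mar 31, 2006 is a Friday and not a listed holiday, so it stands.
The 6 months extension carries Mar 31, 2006 to Sep 30, 2006 (day 31 does not exist in September, so the month's last day is used).
Sep 30, 2006 falls on a Saturday. Rolling to the next business day gives Oct 2, 2006, a Monday.
The final due date is Oct 2, 2006.

Oct 2, 2006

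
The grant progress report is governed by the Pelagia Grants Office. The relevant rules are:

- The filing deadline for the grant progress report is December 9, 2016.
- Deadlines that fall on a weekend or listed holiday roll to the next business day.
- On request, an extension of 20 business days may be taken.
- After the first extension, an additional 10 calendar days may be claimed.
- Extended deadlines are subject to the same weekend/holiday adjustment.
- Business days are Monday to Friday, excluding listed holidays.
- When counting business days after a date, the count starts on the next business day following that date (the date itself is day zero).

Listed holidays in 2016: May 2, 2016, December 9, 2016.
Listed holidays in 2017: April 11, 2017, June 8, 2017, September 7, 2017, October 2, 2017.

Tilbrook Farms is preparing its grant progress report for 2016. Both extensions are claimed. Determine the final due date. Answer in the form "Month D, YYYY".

January 19, 2017

The stated deadline is December 9, 2016.
December 9, 2016 falls on a listed holiday. Rolling to the next business day gives December 12, 2016, a Monday.
Applying the 20-business-day extension: 20 business days after December 12, 2016 is January 9, 2017.
January 9, 2017 is a Monday and not a listed holiday, so it stands.
Applying the 10-calendar-day extension: January 9, 2017 + 10 days = January 19, 2017.
Since January 19, 2017 is a Thursday and not a holiday, the date is unchanged.
So the filing is due January 19, 2017.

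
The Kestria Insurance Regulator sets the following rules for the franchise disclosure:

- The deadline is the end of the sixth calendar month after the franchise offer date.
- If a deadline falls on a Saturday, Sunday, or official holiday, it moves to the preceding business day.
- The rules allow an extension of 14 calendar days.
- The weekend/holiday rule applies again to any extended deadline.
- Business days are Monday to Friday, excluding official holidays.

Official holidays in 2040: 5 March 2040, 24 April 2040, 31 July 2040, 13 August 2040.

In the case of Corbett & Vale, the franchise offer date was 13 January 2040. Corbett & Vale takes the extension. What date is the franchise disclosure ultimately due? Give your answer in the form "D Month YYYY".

6 months after 13 January 2040 falls in July 2040; the last day of that month is 31 July 2040.
Because 31 July 2040 is a listed holiday, the deadline becomes 30 July 2040 (Monday).
Add the 14 calendar-day extension to 30 July 2040: 13 August 2040.
Because 13 August 2040 is a listed holiday, the deadline becomes 10 August 2040 (Friday).
So the filing is due 10 August 2040.

10 August 2040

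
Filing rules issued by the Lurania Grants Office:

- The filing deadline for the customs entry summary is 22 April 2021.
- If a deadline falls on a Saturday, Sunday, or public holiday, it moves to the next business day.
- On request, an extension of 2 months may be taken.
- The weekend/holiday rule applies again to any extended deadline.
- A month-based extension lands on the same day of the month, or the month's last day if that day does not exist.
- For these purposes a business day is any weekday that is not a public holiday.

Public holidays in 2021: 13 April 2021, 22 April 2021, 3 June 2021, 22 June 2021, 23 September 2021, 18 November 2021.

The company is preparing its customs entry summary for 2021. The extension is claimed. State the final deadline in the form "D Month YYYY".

23 June 2021

Start from the fixed due date, 22 April 2021.
Because 22 April 2021 is a listed holiday, the deadline becomes 23 April 2021 (Friday).
Add 2 months to 23 April 2021: 23 June 2021.
23 June 2021 falls on a Wednesday, which is a business day, so no adjustment is needed.
The final due date is 23 June 2021.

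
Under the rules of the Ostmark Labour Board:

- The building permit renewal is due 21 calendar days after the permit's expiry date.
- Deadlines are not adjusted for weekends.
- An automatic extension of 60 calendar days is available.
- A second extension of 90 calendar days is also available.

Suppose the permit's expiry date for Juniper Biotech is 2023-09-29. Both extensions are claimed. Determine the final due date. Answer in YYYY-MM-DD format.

21 calendar days after 2023-09-29 is 2023-10-20.
2023-10-20 falls on a Friday. The rules make no weekend/holiday allowance, so it remains 2023-10-20.
With the 60-day extension, 2023-10-20 becomes 2023-12-19.
2023-12-19 is a Tuesday; no weekend or holiday adjustment applies.
With the 90-day extension, 2023-12-19 becomes 2024-03-18.
No adjustment is made for weekends or holidays, so 2024-03-18 stands.
Deadline: 2024-03-18.

2024-03-18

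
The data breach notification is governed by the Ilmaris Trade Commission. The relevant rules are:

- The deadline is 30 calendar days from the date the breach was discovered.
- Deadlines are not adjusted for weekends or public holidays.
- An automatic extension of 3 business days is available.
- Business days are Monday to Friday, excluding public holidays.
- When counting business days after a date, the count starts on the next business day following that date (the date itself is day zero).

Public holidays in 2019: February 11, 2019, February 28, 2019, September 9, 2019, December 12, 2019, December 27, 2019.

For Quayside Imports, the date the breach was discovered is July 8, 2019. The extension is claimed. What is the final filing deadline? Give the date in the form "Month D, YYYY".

August 12, 2019

Adding 30 calendar days to July 8, 2019 gives August 7, 2019.
August 7, 2019 falls on a Wednesday. The rules make no weekend/holiday allowance, so it remains August 7, 2019.
The 3-business-day extension runs from August 7, 2019 to August 12, 2019.
No adjustment is made for weekends or holidays, so August 12, 2019 stands.
Final deadline: August 12, 2019.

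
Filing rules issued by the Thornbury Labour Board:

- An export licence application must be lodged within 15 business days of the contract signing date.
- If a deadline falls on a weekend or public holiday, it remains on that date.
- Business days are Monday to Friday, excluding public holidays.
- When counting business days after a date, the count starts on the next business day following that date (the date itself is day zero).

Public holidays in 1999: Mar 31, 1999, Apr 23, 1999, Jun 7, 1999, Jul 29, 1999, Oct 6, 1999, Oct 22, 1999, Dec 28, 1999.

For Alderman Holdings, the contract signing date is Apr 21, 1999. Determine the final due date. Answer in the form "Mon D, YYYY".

Starting the day after Apr 21, 1999 and counting 15 business days lands on May 13, 1999.
May 13, 1999 falls on a Thursday. The rules make no weekend/holiday allowance, so it remains May 13, 1999.
Final deadline: May 13, 1999.

May 13, 1999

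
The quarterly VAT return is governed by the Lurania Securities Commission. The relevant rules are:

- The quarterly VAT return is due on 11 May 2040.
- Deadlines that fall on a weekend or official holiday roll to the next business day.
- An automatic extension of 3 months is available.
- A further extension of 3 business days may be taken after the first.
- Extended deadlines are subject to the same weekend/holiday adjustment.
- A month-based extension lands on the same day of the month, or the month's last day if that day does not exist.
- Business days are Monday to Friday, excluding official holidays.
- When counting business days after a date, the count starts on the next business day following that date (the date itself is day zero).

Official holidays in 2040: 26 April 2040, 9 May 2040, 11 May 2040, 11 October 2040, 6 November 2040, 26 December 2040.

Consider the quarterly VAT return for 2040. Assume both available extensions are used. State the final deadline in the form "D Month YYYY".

17 August 2040

The stated deadline is 11 May 2040.
Because 11 May 2040 is a listed holiday, the deadline becomes 14 May 2040 (Monday).
Applying the 3 months extension: 3 months after 14 May 2040 is 14 August 2040.
14 August 2040 is a Tuesday and not a listed holiday, so it stands.
Counting 3 further business days from 14 August 2040 reaches 17 August 2040.
Since 17 August 2040 is a Friday and not a holiday, the date is unchanged.
Deadline: 17 August 2040.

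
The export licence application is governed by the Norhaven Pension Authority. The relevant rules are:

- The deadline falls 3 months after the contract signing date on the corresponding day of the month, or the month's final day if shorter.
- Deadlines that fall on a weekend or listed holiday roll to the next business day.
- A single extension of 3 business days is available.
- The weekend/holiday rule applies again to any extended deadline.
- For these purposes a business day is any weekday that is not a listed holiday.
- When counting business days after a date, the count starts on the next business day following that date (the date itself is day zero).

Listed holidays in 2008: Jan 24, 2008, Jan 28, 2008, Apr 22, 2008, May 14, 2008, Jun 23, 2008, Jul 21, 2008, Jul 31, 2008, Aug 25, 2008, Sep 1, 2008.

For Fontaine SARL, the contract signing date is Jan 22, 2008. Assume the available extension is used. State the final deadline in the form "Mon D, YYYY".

Apr 28, 2008

3 months from Jan 22, 2008 is Apr 22, 2008.
Because Apr 22, 2008 is a listed holiday, the deadline becomes Apr 23, 2008 (Wednesday).
The 3-business-day extension runs from Apr 23, 2008 to Apr 28, 2008.
Since Apr 28, 2008 is a Monday and not a holiday, the date is unchanged.
The final due date is Apr 28, 2008.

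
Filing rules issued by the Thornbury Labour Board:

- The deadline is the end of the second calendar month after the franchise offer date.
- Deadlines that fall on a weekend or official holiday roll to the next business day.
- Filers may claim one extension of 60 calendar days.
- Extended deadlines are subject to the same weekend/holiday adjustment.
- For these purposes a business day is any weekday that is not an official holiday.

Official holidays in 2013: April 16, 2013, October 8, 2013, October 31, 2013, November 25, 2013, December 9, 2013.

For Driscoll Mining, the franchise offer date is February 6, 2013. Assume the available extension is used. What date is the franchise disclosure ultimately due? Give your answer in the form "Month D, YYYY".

2 months after February 6, 2013 is April 2013; that month ends on April 30, 2013.
Since April 30, 2013 is a Tuesday and not a holiday, the date is unchanged.
The 60-calendar-day extension moves the deadline from April 30, 2013 to June 29, 2013.
Because June 29, 2013 is a Saturday, the deadline becomes July 1, 2013 (Monday).
Final deadline: July 1, 2013.

July 1, 2013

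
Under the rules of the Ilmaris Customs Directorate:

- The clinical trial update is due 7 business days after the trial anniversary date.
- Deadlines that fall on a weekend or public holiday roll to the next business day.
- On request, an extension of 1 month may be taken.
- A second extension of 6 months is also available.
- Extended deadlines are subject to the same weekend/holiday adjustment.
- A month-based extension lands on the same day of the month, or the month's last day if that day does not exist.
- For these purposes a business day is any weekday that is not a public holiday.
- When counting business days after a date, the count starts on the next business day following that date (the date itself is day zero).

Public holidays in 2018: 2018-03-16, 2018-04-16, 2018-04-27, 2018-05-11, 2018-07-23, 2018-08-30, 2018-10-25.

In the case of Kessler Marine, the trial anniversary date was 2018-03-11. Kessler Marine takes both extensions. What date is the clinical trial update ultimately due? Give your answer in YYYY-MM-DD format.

2018-10-23

Starting the day after 2018-03-11 and counting 7 business days lands on 2018-03-21.
2018-03-21 (Wednesday) is already a business day.
Applying the 1 month extension: 1 month after 2018-03-21 is 2018-04-21.
Because 2018-04-21 is a Saturday, the deadline becomes 2018-04-23 (Monday).
The 6 months extension carries 2018-04-23 to 2018-10-23.
2018-10-23 falls on a Tuesday, which is a business day, so no adjustment is needed.
The final due date is 2018-10-23.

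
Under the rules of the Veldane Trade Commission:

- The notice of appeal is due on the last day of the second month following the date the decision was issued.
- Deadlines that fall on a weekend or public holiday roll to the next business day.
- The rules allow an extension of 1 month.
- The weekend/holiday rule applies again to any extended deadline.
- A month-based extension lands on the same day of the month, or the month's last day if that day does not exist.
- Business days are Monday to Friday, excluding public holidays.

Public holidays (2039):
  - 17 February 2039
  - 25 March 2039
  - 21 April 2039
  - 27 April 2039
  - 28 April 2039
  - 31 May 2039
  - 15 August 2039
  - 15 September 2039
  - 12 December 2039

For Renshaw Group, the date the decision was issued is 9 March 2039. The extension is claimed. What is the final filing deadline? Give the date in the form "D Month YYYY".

2 months after 9 March 2039 is May 2039; that month ends on 31 May 2039.
31 May 2039 falls on a listed holiday. Rolling to the next business day gives 1 June 2039, a Wednesday.
Add 1 month to 1 June 2039: 1 July 2039.
1 July 2039 (Friday) is already a business day.
Deadline: 1 July 2039.

1 July 2039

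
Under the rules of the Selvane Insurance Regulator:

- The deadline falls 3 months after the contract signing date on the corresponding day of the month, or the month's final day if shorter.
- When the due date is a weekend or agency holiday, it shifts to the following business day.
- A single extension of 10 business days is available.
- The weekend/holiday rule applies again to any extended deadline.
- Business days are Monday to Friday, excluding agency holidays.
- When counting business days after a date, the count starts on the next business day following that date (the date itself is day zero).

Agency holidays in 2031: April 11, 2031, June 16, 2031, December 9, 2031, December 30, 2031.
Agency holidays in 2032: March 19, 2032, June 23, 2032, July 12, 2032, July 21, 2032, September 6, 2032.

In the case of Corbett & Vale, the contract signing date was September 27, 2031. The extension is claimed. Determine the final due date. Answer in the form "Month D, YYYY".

January 13, 2032

Moving 3 months forward from September 27, 2031 on the corresponding day gives December 27, 2031.
December 27, 2031 falls on a Saturday. Rolling to the next business day gives December 29, 2031, a Monday.
Applying the 10-business-day extension: 10 business days after December 29, 2031 is January 13, 2032.
January 13, 2032 (Tuesday) is already a business day.
So the filing is due January 13, 2032.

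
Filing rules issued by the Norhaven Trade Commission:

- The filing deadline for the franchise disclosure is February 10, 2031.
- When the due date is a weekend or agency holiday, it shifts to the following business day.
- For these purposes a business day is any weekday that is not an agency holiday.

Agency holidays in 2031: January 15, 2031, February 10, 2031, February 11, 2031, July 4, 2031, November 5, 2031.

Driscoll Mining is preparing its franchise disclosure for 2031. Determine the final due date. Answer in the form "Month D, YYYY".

February 12, 2031

Start from the fixed due date, February 10, 2031.
February 10, 2031 is a listed holiday, so it moves to the next business day, February 12, 2031 (Wednesday).
So the filing is due February 12, 2031.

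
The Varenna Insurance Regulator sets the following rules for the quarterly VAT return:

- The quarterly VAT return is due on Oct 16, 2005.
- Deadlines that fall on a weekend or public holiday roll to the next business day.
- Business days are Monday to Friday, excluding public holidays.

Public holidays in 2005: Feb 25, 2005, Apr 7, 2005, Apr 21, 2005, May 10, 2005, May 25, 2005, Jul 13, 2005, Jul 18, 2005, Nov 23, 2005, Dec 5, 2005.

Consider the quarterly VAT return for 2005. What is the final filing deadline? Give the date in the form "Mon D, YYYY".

Start from the fixed due date, Oct 16, 2005.
Because Oct 16, 2005 is a Sunday, the deadline becomes Oct 17, 2005 (Monday).
So the filing is due Oct 17, 2005.

Oct 17, 2005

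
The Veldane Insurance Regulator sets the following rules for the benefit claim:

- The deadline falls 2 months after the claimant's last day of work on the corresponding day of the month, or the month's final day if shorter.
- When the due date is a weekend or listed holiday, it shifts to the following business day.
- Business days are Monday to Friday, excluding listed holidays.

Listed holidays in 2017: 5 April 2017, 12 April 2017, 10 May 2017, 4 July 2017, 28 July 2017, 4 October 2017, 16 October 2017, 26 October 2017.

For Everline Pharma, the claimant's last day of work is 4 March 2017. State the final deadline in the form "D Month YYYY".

2 months from 4 March 2017 is 4 May 2017.
4 May 2017 (Thursday) is already a business day.
Final deadline: 4 May 2017.

4 May 2017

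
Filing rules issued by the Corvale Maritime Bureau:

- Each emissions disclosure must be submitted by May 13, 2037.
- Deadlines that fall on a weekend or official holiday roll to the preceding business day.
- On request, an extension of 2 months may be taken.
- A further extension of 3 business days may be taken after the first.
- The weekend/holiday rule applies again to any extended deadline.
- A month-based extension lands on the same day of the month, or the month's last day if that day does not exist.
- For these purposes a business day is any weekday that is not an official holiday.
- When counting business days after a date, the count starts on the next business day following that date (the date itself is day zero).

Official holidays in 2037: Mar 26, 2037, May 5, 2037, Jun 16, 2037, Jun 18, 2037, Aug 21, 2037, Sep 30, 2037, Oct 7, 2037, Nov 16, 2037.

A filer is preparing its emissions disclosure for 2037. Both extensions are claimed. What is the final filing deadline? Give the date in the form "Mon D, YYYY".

Jul 16, 2037

The statutory due date is May 13, 2037.
May 13, 2037 (Wednesday) is already a business day.
Add 2 months to May 13, 2037: Jul 13, 2037.
Since Jul 13, 2037 is a Monday and not a holiday, the date is unchanged.
The 3-business-day extension runs from Jul 13, 2037 to Jul 16, 2037.
Since Jul 16, 2037 is a Thursday and not a holiday, the date is unchanged.
So the filing is due Jul 16, 2037.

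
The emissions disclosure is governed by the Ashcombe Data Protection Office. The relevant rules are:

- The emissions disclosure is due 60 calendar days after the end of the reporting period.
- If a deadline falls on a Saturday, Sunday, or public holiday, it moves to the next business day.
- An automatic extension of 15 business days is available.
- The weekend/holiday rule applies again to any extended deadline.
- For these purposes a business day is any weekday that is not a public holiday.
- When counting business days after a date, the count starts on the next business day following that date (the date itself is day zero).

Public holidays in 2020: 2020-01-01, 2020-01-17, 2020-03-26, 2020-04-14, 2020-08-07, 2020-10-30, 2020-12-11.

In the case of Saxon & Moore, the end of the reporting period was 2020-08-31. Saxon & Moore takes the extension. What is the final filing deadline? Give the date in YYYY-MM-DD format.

2020-11-23

Trigger date 2020-08-31 + 60 calendar days = 2020-10-30.
Because 2020-10-30 is a listed holiday, the deadline becomes 2020-11-02 (Monday).
Applying the 15-business-day extension: 15 business days after 2020-11-02 is 2020-11-23.
Since 2020-11-23 is a Monday and not a holiday, the date is unchanged.
Deadline: 2020-11-23.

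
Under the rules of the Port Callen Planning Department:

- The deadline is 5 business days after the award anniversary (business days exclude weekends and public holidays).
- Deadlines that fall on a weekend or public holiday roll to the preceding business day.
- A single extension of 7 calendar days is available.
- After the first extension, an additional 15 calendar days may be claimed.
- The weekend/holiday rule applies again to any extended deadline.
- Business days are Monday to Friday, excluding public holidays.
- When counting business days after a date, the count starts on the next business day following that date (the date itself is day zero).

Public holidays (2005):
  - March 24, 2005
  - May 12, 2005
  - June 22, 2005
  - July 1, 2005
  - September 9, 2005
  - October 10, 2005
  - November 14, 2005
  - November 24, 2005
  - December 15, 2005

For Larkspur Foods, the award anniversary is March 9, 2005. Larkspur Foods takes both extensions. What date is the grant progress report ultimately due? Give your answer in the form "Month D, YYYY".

Starting the day after March 9, 2005 and counting 5 business days lands on March 16, 2005.
March 16, 2005 falls on a Wednesday, which is a business day, so no adjustment is needed.
The 7-calendar-day extension moves the deadline from March 16, 2005 to March 23, 2005.
March 23, 2005 (Wednesday) is already a business day.
Applying the 15-calendar-day extension: March 23, 2005 + 15 days = April 7, 2005.
April 7, 2005 is a Thursday and not a listed holiday, so it stands.
Final deadline: April 7, 2005.

April 7, 2005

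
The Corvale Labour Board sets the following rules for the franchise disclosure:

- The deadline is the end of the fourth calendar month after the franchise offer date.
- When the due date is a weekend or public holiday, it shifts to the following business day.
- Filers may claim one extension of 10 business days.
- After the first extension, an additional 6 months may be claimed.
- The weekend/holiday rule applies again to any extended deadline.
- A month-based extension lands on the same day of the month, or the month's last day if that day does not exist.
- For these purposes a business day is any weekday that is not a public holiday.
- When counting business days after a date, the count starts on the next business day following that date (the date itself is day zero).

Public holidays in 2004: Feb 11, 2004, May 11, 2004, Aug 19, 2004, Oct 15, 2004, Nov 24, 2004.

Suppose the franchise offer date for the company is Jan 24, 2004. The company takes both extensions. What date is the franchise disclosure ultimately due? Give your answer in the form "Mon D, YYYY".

4 months after Jan 24, 2004 is May 2004; that month ends on May 31, 2004.
May 31, 2004 (Monday) is already a business day.
Applying the 10-business-day extension: 10 business days after May 31, 2004 is Jun 14, 2004.
Jun 14, 2004 is a Monday and not a listed holiday, so it stands.
Add 6 months to Jun 14, 2004: Dec 14, 2004.
Since Dec 14, 2004 is a Tuesday and not a holiday, the date is unchanged.
Final deadline: Dec 14, 2004.

Dec 14, 2004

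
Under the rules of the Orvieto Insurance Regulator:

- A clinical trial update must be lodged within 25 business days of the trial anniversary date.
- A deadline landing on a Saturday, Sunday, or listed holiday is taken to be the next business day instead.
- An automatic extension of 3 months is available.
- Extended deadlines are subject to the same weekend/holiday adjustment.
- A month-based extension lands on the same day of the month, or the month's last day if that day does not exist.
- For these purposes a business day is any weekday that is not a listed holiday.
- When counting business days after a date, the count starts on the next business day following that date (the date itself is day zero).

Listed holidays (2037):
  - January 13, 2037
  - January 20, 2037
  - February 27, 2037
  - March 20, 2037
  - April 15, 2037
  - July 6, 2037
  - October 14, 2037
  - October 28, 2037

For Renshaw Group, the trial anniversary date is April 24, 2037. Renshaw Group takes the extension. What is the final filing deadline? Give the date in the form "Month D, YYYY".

August 31, 2037

Counting 25 business days after April 24, 2037 (skipping weekends and listed holidays) reaches May 29, 2037.
May 29, 2037 falls on a Friday, which is a business day, so no adjustment is needed.
Applying the 3 months extension: 3 months after May 29, 2037 is August 29, 2037.
Because August 29, 2037 is a Saturday, the deadline becomes August 31, 2037 (Monday).
The final due date is August 31, 2037.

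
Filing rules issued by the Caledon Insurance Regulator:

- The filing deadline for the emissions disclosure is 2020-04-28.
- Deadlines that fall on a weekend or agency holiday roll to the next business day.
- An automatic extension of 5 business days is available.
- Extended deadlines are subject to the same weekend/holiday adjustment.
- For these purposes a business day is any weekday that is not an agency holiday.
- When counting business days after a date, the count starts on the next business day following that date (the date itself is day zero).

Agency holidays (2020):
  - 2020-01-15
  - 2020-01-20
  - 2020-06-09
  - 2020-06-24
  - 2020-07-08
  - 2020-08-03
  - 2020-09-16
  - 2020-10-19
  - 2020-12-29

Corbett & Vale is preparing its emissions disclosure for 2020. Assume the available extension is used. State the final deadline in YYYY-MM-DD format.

2020-05-05

Start from the fixed due date, 2020-04-28.
2020-04-28 (Tuesday) is already a business day.
The 5-business-day extension runs from 2020-04-28 to 2020-05-05.
2020-05-05 (Tuesday) is already a business day.
So the filing is due 2020-05-05.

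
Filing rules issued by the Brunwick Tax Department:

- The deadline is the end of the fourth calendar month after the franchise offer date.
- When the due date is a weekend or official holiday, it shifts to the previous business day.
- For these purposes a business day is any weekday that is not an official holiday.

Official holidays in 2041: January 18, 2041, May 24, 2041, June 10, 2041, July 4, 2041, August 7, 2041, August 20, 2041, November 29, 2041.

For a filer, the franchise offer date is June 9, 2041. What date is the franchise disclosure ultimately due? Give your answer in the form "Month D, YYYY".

4 months after June 9, 2041 falls in October 2041; the last day of that month is October 31, 2041.
October 31, 2041 falls on a Thursday, which is a business day, so no adjustment is needed.
Final deadline: October 31, 2041.

October 31, 2041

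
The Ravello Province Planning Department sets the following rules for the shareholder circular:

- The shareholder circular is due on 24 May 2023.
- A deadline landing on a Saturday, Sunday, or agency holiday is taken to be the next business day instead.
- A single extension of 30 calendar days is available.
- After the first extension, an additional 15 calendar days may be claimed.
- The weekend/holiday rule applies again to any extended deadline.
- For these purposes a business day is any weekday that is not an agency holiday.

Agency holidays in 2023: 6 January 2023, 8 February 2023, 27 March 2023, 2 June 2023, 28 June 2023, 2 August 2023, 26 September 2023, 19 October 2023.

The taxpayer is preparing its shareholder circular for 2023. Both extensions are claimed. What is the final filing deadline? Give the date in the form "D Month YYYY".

10 July 2023

Start from the fixed due date, 24 May 2023.
24 May 2023 (Wednesday) is already a business day.
Add the 30 calendar-day extension to 24 May 2023: 23 June 2023.
Since 23 June 2023 is a Friday and not a holiday, the date is unchanged.
The 15-calendar-day extension moves the deadline from 23 June 2023 to 8 July 2023.
Because 8 July 2023 is a Saturday, the deadline becomes 10 July 2023 (Monday).
Deadline: 10 July 2023.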